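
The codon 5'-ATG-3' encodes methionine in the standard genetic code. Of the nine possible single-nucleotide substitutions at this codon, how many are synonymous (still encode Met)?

Position 1: none → 0 synonymous.
Position 2: none → 0 synonymous.
Position 3: none → 0 synonymous.
Total: 0 + 0 + 0 = 0.

0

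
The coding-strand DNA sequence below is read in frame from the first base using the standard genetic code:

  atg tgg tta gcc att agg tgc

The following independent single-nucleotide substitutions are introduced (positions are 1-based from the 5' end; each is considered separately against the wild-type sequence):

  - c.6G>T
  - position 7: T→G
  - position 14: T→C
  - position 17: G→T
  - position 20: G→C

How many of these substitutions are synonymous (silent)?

Codon 2: TGG (Trp) → TGT (Cys) — missense.
Codon 3: TTA (Leu) → GTA (Val) — missense.
Codon 5: ATT (Ile) → ACT (Thr) — missense.
Codon 6: AGG (Arg) → ATG (Met) — missense.
Codon 7: TGC (Cys) → TCC (Ser) — missense.
Synonymous: 0 of 5.

0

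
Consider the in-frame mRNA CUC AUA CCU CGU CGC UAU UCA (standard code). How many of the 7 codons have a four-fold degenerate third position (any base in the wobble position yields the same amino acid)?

Codon 1 CUC (Leu): third position 4-fold.
Codon 2 AUA (Ile): third position 3-fold.
Codon 3 CCU (Pro): third position 4-fold.
Codon 4 CGU (Arg): third position 4-fold.
Codon 5 CGC (Arg): third position 4-fold.
Codon 6 UAU (Tyr): third position 2-fold.
Codon 7 UCA (Ser): third position 4-fold.
Four-fold degenerate third positions: 5.

5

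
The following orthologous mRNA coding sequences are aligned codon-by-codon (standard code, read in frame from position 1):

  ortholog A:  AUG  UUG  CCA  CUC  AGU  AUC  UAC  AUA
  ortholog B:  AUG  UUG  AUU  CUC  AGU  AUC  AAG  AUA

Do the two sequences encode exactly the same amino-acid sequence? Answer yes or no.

Codon 1: AUG Met / AUG Met — identical.
Codon 2: UUG Leu / UUG Leu — identical.
Codon 3: CCA Pro / AUU Ile — nonsynonymous.
Codon 4: CUC Leu / CUC Leu — identical.
Codon 5: AGU Ser / AGU Ser — identical.
Codon 6: AUC Ile / AUC Ile — identical.
Codon 7: UAC Tyr / AAG Lys — nonsynonymous.
Codon 8: AUA Ile / AUA Ile — identical.
Nonsynonymous differences: 2 → different protein.

no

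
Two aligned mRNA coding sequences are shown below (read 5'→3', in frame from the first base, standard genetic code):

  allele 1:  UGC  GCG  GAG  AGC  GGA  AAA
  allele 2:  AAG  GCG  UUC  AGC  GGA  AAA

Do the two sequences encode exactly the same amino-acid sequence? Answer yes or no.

Codon 1: UGC Cys / AAG Lys — nonsynonymous.
Codon 2: GCG Ala / GCG Ala — identical.
Codon 3: GAG Glu / UUC Phe — nonsynonymous.
Codon 4: AGC Ser / AGC Ser — identical.
Codon 5: GGA Gly / GGA Gly — identical.
Codon 6: AAA Lys / AAA Lys — identical.
Nonsynonymous differences: 2 → different protein.

no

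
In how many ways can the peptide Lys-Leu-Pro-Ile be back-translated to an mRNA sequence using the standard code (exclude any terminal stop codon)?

Lys: 2 codons.
Leu: 6 codons.
Pro: 4 codons.
Ile: 3 codons.
2 × 6 × 4 × 3 = 144.

144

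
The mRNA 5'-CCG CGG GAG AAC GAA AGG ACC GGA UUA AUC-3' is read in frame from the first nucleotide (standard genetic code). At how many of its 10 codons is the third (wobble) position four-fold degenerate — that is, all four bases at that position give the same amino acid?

4

Codon 1 CCG (Pro): third position 4-fold.
Codon 2 CGG (Arg): third position 4-fold.
Codon 3 GAG (Glu): third position 2-fold.
Codon 4 AAC (Asn): third position 2-fold.
Codon 5 GAA (Glu): third position 2-fold.
Codon 6 AGG (Arg): third position 2-fold.
Codon 7 ACC (Thr): third position 4-fold.
Codon 8 GGA (Gly): third position 4-fold.
Codon 9 UUA (Leu): third position 2-fold.
Codon 10 AUC (Ile): third position 3-fold.
Four-fold degenerate third positions: 4.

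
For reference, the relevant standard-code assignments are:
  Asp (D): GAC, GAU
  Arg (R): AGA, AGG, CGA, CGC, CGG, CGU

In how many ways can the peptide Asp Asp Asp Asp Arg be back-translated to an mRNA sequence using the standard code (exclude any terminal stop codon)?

96

Asp: 2 codons.
Asp: 2 codons.
Asp: 2 codons.
Asp: 2 codons.
Arg: 6 codons.
2 × 2 × 2 × 2 × 6 = 96.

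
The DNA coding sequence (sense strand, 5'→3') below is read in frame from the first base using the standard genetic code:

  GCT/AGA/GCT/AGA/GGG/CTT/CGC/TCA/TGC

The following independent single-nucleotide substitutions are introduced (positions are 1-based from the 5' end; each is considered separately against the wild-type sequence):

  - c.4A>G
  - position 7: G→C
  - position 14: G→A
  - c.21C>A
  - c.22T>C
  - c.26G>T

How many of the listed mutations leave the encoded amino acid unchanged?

1

Codon 2: AGA (Arg) → GGA (Gly) — missense.
Codon 3: GCT (Ala) → CCT (Pro) — missense.
Codon 5: GGG (Gly) → GAG (Glu) — missense.
Codon 7: CGC (Arg) → CGA (Arg) — synonymous.
Codon 8: TCA (Ser) → CCA (Pro) — missense.
Codon 9: TGC (Cys) → TTC (Phe) — missense.
Synonymous: 1 of 6.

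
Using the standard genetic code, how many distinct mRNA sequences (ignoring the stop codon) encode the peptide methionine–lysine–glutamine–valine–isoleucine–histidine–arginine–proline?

2304

Met: 1 codon.
Lys: 2 codons.
Gln: 2 codons.
Val: 4 codons.
Ile: 3 codons.
His: 2 codons.
Arg: 6 codons.
Pro: 4 codons.
1 × 2 × 2 × 4 × 3 × 2 × 6 × 4 = 2304.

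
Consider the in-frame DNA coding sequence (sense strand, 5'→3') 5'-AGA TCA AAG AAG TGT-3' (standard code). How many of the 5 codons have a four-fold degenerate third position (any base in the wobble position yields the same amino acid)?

1

Codon 1 AGA (Arg): third position 2-fold.
Codon 2 TCA (Ser): third position 4-fold.
Codon 3 AAG (Lys): third position 2-fold.
Codon 4 AAG (Lys): third position 2-fold.
Codon 5 TGT (Cys): third position 2-fold.
Four-fold degenerate third positions: 1.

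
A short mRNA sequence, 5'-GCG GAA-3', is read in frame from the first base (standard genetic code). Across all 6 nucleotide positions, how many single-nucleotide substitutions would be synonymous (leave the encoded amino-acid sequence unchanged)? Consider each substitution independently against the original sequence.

Codon 1 (GCG, Ala): 3 synonymous substitutions.
Codon 2 (GAA, Glu): 1 synonymous substitution.
Total: 3 + 1 = 4.

4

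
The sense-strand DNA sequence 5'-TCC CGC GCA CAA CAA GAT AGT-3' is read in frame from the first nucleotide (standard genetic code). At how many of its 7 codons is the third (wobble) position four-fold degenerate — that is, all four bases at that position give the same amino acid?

3

Codon 1 TCC (Ser): third position 4-fold.
Codon 2 CGC (Arg): third position 4-fold.
Codon 3 GCA (Ala): third position 4-fold.
Codon 4 CAA (Gln): third position 2-fold.
Codon 5 CAA (Gln): third position 2-fold.
Codon 6 GAT (Asp): third position 2-fold.
Codon 7 AGT (Ser): third position 2-fold.
Four-fold degenerate third positions: 3.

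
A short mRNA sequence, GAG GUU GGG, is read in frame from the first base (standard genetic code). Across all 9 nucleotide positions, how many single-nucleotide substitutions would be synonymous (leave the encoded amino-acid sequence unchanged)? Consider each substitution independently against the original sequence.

7

Codon 1 (GAG, Glu): 1 synonymous substitution.
Codon 2 (GUU, Val): 3 synonymous substitutions.
Codon 3 (GGG, Gly): 3 synonymous substitutions.
Total: 1 + 3 + 3 = 7.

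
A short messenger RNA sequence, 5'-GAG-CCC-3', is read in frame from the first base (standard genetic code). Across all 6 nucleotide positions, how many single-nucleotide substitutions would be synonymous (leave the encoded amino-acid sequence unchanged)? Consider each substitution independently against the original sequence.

Codon 1 (GAG, Glu): 1 synonymous substitution.
Codon 2 (CCC, Pro): 3 synonymous substitutions.
Total: 1 + 3 = 4.

4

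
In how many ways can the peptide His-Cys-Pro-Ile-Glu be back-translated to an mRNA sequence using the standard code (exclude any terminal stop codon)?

His: 2 codons.
Cys: 2 codons.
Pro: 4 codons.
Ile: 3 codons.
Glu: 2 codons.
2 × 2 × 4 × 3 × 2 = 96.

96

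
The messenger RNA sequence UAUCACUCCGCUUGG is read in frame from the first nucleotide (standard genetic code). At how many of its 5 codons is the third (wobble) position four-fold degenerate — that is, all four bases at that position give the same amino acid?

Codon 1 UAU (Tyr): third position 2-fold.
Codon 2 CAC (His): third position 2-fold.
Codon 3 UCC (Ser): third position 4-fold.
Codon 4 GCU (Ala): third position 4-fold.
Codon 5 UGG (Trp): third position 1-fold.
Four-fold degenerate third positions: 2.

2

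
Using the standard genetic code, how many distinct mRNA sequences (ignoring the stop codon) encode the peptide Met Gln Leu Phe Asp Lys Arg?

Met: 1 codon.
Gln: 2 codons.
Leu: 6 codons.
Phe: 2 codons.
Asp: 2 codons.
Lys: 2 codons.
Arg: 6 codons.
1 × 2 × 6 × 2 × 2 × 2 × 6 = 576.

576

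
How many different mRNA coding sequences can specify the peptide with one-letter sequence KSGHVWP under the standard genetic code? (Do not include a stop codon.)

Lys: 2 codons.
Ser: 6 codons.
Gly: 4 codons.
His: 2 codons.
Val: 4 codons.
Trp: 1 codon.
Pro: 4 codons.
2 × 6 × 4 × 2 × 4 × 1 × 4 = 1536.

1536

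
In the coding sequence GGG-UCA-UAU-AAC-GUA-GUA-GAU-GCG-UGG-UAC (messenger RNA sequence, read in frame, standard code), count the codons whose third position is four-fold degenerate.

5

Codon 1 GGG (Gly): third position 4-fold.
Codon 2 UCA (Ser): third position 4-fold.
Codon 3 UAU (Tyr): third position 2-fold.
Codon 4 AAC (Asn): third position 2-fold.
Codon 5 GUA (Val): third position 4-fold.
Codon 6 GUA (Val): third position 4-fold.
Codon 7 GAU (Asp): third position 2-fold.
Codon 8 GCG (Ala): third position 4-fold.
Codon 9 UGG (Trp): third position 1-fold.
Codon 10 UAC (Tyr): third position 2-fold.
Four-fold degenerate third positions: 5.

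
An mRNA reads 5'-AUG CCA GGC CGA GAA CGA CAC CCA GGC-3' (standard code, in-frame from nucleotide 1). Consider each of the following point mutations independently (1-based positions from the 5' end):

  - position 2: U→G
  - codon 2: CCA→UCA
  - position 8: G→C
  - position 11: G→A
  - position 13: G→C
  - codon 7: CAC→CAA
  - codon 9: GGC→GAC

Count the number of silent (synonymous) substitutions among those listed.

Codon 1: AUG (Met) → AGG (Arg) — missense.
Codon 2: CCA (Pro) → UCA (Ser) — missense.
Codon 3: GGC (Gly) → GCC (Ala) — missense.
Codon 4: CGA (Arg) → CAA (Gln) — missense.
Codon 5: GAA (Glu) → CAA (Gln) — missense.
Codon 7: CAC (His) → CAA (Gln) — missense.
Codon 9: GGC (Gly) → GAC (Asp) — missense.
Synonymous: 0 of 7.

0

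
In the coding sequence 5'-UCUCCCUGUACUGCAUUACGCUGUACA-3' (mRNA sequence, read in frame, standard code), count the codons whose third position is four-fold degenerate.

6

Codon 1 UCU (Ser): third position 4-fold.
Codon 2 CCC (Pro): third position 4-fold.
Codon 3 UGU (Cys): third position 2-fold.
Codon 4 ACU (Thr): third position 4-fold.
Codon 5 GCA (Ala): third position 4-fold.
Codon 6 UUA (Leu): third position 2-fold.
Codon 7 CGC (Arg): third position 4-fold.
Codon 8 UGU (Cys): third position 2-fold.
Codon 9 ACA (Thr): third position 4-fold.
Four-fold degenerate third positions: 6.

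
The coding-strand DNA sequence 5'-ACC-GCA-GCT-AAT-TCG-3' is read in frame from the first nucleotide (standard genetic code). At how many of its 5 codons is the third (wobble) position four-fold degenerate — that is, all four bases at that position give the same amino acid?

4

Codon 1 ACC (Thr): third position 4-fold.
Codon 2 GCA (Ala): third position 4-fold.
Codon 3 GCT (Ala): third position 4-fold.
Codon 4 AAT (Asn): third position 2-fold.
Codon 5 TCG (Ser): third position 4-fold.
Four-fold degenerate third positions: 4.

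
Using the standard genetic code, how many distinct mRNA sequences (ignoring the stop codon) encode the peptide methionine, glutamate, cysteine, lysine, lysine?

Met: 1 codon.
Glu: 2 codons.
Cys: 2 codons.
Lys: 2 codons.
Lys: 2 codons.
1 × 2 × 2 × 2 × 2 = 16.

16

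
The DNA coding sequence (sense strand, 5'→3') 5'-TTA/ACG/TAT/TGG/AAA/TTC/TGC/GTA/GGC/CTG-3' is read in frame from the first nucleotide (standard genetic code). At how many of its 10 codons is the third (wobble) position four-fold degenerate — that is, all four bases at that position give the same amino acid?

4

Codon 1 TTA (Leu): third position 2-fold.
Codon 2 ACG (Thr): third position 4-fold.
Codon 3 TAT (Tyr): third position 2-fold.
Codon 4 TGG (Trp): third position 1-fold.
Codon 5 AAA (Lys): third position 2-fold.
Codon 6 TTC (Phe): third position 2-fold.
Codon 7 TGC (Cys): third position 2-fold.
Codon 8 GTA (Val): third position 4-fold.
Codon 9 GGC (Gly): third position 4-fold.
Codon 10 CTG (Leu): third position 4-fold.
Four-fold degenerate third positions: 4.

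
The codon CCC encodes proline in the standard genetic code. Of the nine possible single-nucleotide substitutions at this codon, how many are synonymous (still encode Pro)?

Position 1: none → 0 synonymous.
Position 2: none → 0 synonymous.
Position 3: CCU, CCA, CCG → 3 synonymous.
Total: 0 + 0 + 3 = 3.

3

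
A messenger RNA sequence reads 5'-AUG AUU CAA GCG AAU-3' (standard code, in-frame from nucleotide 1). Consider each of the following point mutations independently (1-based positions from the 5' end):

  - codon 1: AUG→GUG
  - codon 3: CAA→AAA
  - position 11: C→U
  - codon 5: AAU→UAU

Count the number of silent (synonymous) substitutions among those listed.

Codon 1: AUG (Met) → GUG (Val) — missense.
Codon 3: CAA (Gln) → AAA (Lys) — missense.
Codon 4: GCG (Ala) → GUG (Val) — missense.
Codon 5: AAU (Asn) → UAU (Tyr) — missense.
Synonymous: 0 of 4.

0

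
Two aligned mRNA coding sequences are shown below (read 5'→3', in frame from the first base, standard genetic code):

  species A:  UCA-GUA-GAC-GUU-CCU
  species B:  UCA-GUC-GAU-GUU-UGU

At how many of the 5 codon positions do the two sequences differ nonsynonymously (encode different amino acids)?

1

Codon 1: UCA Ser / UCA Ser — identical.
Codon 2: GUA Val / GUC Val — synonymous.
Codon 3: GAC Asp / GAU Asp — synonymous.
Codon 4: GUU Val / GUU Val — identical.
Codon 5: CCU Pro / UGU Cys — nonsynonymous.
Nonsynonymous differences: 1.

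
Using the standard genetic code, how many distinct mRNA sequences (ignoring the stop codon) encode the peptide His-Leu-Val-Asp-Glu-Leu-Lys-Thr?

His: 2 codons.
Leu: 6 codons.
Val: 4 codons.
Asp: 2 codons.
Glu: 2 codons.
Leu: 6 codons.
Lys: 2 codons.
Thr: 4 codons.
2 × 6 × 4 × 2 × 2 × 6 × 2 × 4 = 9216.

9216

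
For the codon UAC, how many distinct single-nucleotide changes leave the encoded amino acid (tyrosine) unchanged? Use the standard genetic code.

Position 1: none → 0 synonymous.
Position 2: none → 0 synonymous.
Position 3: UAU → 1 synonymous.
Total: 0 + 0 + 1 = 1.

1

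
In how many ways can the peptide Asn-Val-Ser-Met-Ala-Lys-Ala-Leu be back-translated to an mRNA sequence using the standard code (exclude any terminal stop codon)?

Asn: 2 codons.
Val: 4 codons.
Ser: 6 codons.
Met: 1 codon.
Ala: 4 codons.
Lys: 2 codons.
Ala: 4 codons.
Leu: 6 codons.
2 × 4 × 6 × 1 × 4 × 2 × 4 × 6 = 9216.

9216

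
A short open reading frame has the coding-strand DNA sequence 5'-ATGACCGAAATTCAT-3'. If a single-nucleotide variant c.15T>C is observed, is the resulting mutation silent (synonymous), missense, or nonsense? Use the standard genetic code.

silent

Position 15 falls in codon 5: CAT → His.
After the substitution the codon is CAC → His.
Both encode His, so the change is synonymous.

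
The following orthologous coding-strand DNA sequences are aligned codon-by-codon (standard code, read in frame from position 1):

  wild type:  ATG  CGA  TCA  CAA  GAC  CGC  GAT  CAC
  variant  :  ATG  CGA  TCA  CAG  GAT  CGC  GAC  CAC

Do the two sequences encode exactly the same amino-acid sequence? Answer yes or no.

Codon 1: ATG Met / ATG Met — identical.
Codon 2: CGA Arg / CGA Arg — identical.
Codon 3: TCA Ser / TCA Ser — identical.
Codon 4: CAA Gln / CAG Gln — synonymous.
Codon 5: GAC Asp / GAT Asp — synonymous.
Codon 6: CGC Arg / CGC Arg — identical.
Codon 7: GAT Asp / GAC Asp — synonymous.
Codon 8: CAC His / CAC His — identical.
Nonsynonymous differences: 0 → same protein.

yes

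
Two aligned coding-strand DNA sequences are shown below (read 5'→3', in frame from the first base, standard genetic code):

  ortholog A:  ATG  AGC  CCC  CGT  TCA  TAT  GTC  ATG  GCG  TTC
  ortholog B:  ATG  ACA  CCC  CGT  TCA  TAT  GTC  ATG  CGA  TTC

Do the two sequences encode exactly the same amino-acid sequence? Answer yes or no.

Codon 1: ATG Met / ATG Met — identical.
Codon 2: AGC Ser / ACA Thr — nonsynonymous.
Codon 3: CCC Pro / CCC Pro — identical.
Codon 4: CGT Arg / CGT Arg — identical.
Codon 5: TCA Ser / TCA Ser — identical.
Codon 6: TAT Tyr / TAT Tyr — identical.
Codon 7: GTC Val / GTC Val — identical.
Codon 8: ATG Met / ATG Met — identical.
Codon 9: GCG Ala / CGA Arg — nonsynonymous.
Codon 10: TTC Phe / TTC Phe — identical.
Nonsynonymous differences: 2 → different protein.

no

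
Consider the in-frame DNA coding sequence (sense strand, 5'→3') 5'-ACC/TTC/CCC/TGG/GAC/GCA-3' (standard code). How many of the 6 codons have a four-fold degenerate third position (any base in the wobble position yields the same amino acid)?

3

Codon 1 ACC (Thr): third position 4-fold.
Codon 2 TTC (Phe): third position 2-fold.
Codon 3 CCC (Pro): third position 4-fold.
Codon 4 TGG (Trp): third position 1-fold.
Codon 5 GAC (Asp): third position 2-fold.
Codon 6 GCA (Ala): third position 4-fold.
Four-fold degenerate third positions: 3.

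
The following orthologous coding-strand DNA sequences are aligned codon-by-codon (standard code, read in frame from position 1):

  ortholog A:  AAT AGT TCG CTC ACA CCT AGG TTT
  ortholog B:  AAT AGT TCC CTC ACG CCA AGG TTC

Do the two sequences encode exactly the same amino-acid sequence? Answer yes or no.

Codon 1: AAT Asn / AAT Asn — identical.
Codon 2: AGT Ser / AGT Ser — identical.
Codon 3: TCG Ser / TCC Ser — synonymous.
Codon 4: CTC Leu / CTC Leu — identical.
Codon 5: ACA Thr / ACG Thr — synonymous.
Codon 6: CCT Pro / CCA Pro — synonymous.
Codon 7: AGG Arg / AGG Arg — identical.
Codon 8: TTT Phe / TTC Phe — synonymous.
Nonsynonymous differences: 0 → same protein.

yes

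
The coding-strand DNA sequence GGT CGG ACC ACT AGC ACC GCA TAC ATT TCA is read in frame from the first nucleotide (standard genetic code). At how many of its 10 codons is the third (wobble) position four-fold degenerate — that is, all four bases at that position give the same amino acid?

7

Codon 1 GGT (Gly): third position 4-fold.
Codon 2 CGG (Arg): third position 4-fold.
Codon 3 ACC (Thr): third position 4-fold.
Codon 4 ACT (Thr): third position 4-fold.
Codon 5 AGC (Ser): third position 2-fold.
Codon 6 ACC (Thr): third position 4-fold.
Codon 7 GCA (Ala): third position 4-fold.
Codon 8 TAC (Tyr): third position 2-fold.
Codon 9 ATT (Ile): third position 3-fold.
Codon 10 TCA (Ser): third position 4-fold.
Four-fold degenerate third positions: 7.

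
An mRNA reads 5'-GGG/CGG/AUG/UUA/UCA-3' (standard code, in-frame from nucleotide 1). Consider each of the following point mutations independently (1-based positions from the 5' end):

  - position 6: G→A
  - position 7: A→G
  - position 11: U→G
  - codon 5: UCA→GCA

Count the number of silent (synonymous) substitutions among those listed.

1

Codon 2: CGG (Arg) → CGA (Arg) — synonymous.
Codon 3: AUG (Met) → GUG (Val) — missense.
Codon 4: UUA (Leu) → UGA (Stop) — nonsense.
Codon 5: UCA (Ser) → GCA (Ala) — missense.
Synonymous: 1 of 4.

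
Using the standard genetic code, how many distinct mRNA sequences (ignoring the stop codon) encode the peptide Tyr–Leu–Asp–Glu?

Tyr: 2 codons.
Leu: 6 codons.
Asp: 2 codons.
Glu: 2 codons.
2 × 6 × 2 × 2 = 48.

48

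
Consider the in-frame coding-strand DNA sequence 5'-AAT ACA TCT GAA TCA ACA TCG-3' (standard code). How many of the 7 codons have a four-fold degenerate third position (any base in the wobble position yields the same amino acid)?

Codon 1 AAT (Asn): third position 2-fold.
Codon 2 ACA (Thr): third position 4-fold.
Codon 3 TCT (Ser): third position 4-fold.
Codon 4 GAA (Glu): third position 2-fold.
Codon 5 TCA (Ser): third position 4-fold.
Codon 6 ACA (Thr): third position 4-fold.
Codon 7 TCG (Ser): third position 4-fold.
Four-fold degenerate third positions: 5.

5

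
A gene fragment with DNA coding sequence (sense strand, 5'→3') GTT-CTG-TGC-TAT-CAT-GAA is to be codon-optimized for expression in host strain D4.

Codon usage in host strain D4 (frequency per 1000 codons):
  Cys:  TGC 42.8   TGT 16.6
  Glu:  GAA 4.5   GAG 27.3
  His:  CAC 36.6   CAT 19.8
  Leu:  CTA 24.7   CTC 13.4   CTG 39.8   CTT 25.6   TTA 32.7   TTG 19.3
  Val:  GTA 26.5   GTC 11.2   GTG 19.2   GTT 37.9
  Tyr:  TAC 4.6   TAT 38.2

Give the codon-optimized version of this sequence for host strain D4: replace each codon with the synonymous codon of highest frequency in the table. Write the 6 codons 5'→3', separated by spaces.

GTT CTG TGC TAT CAC GAG

Codon 1 (Val): best is GTT at 37.9.
Codon 2 (Leu): best is CTG at 39.8.
Codon 3 (Cys): best is TGC at 42.8.
Codon 4 (Tyr): best is TAT at 38.2.
Codon 5 (His): best is CAC at 36.6.
Codon 6 (Glu): best is GAG at 27.3.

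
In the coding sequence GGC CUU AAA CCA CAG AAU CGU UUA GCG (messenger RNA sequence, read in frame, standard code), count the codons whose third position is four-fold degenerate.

5

Codon 1 GGC (Gly): third position 4-fold.
Codon 2 CUU (Leu): third position 4-fold.
Codon 3 AAA (Lys): third position 2-fold.
Codon 4 CCA (Pro): third position 4-fold.
Codon 5 CAG (Gln): third position 2-fold.
Codon 6 AAU (Asn): third position 2-fold.
Codon 7 CGU (Arg): third position 4-fold.
Codon 8 UUA (Leu): third position 2-fold.
Codon 9 GCG (Ala): third position 4-fold.
Four-fold degenerate third positions: 5.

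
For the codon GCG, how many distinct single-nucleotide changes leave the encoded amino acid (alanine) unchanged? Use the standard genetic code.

3

Position 1: none → 0 synonymous.
Position 2: none → 0 synonymous.
Position 3: GCT, GCC, GCA → 3 synonymous.
Total: 0 + 0 + 3 = 3.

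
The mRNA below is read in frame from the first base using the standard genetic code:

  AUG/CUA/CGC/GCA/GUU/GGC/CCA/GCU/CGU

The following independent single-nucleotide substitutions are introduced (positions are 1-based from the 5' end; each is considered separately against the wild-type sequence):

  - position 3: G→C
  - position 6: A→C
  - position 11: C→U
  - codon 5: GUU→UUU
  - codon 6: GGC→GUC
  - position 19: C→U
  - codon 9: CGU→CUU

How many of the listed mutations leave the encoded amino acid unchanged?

Codon 1: AUG (Met) → AUC (Ile) — missense.
Codon 2: CUA (Leu) → CUC (Leu) — synonymous.
Codon 4: GCA (Ala) → GUA (Val) — missense.
Codon 5: GUU (Val) → UUU (Phe) — missense.
Codon 6: GGC (Gly) → GUC (Val) — missense.
Codon 7: CCA (Pro) → UCA (Ser) — missense.
Codon 9: CGU (Arg) → CUU (Leu) — missense.
Synonymous: 1 of 7.

1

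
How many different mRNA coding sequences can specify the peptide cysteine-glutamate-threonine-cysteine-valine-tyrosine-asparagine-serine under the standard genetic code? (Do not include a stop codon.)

3072

Cys: 2 codons.
Glu: 2 codons.
Thr: 4 codons.
Cys: 2 codons.
Val: 4 codons.
Tyr: 2 codons.
Asn: 2 codons.
Ser: 6 codons.
2 × 2 × 4 × 2 × 4 × 2 × 2 × 6 = 3072.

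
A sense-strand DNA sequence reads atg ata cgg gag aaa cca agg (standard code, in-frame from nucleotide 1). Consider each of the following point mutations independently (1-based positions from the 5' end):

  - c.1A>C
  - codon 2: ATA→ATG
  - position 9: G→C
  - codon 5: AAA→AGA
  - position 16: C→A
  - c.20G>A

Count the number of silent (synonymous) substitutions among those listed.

1

Codon 1: ATG (Met) → CTG (Leu) — missense.
Codon 2: ATA (Ile) → ATG (Met) — missense.
Codon 3: CGG (Arg) → CGC (Arg) — synonymous.
Codon 5: AAA (Lys) → AGA (Arg) — missense.
Codon 6: CCA (Pro) → ACA (Thr) — missense.
Codon 7: AGG (Arg) → AAG (Lys) — missense.
Synonymous: 1 of 6.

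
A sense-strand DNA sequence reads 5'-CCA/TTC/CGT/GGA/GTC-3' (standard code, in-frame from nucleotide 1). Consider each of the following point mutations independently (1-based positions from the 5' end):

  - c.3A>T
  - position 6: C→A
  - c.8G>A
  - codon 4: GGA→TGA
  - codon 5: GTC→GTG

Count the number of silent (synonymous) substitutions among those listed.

2

Codon 1: CCA (Pro) → CCT (Pro) — synonymous.
Codon 2: TTC (Phe) → TTA (Leu) — missense.
Codon 3: CGT (Arg) → CAT (His) — missense.
Codon 4: GGA (Gly) → TGA (Stop) — nonsense.
Codon 5: GTC (Val) → GTG (Val) — synonymous.
Synonymous: 2 of 5.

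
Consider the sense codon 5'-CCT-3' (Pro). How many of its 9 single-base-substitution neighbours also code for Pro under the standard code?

Position 1: none → 0 synonymous.
Position 2: none → 0 synonymous.
Position 3: CCC, CCA, CCG → 3 synonymous.
Total: 0 + 0 + 3 = 3.

3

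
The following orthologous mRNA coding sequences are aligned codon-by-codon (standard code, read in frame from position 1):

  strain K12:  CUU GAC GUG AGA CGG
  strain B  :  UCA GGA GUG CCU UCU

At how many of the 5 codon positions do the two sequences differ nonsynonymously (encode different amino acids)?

4

Codon 1: CUU Leu / UCA Ser — nonsynonymous.
Codon 2: GAC Asp / GGA Gly — nonsynonymous.
Codon 3: GUG Val / GUG Val — identical.
Codon 4: AGA Arg / CCU Pro — nonsynonymous.
Codon 5: CGG Arg / UCU Ser — nonsynonymous.
Nonsynonymous differences: 4.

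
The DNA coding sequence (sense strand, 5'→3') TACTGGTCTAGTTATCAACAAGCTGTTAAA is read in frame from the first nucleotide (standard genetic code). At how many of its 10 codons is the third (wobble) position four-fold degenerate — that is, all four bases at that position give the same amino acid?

Codon 1 TAC (Tyr): third position 2-fold.
Codon 2 TGG (Trp): third position 1-fold.
Codon 3 TCT (Ser): third position 4-fold.
Codon 4 AGT (Ser): third position 2-fold.
Codon 5 TAT (Tyr): third position 2-fold.
Codon 6 CAA (Gln): third position 2-fold.
Codon 7 CAA (Gln): third position 2-fold.
Codon 8 GCT (Ala): third position 4-fold.
Codon 9 GTT (Val): third position 4-fold.
Codon 10 AAA (Lys): third position 2-fold.
Four-fold degenerate third positions: 3.

3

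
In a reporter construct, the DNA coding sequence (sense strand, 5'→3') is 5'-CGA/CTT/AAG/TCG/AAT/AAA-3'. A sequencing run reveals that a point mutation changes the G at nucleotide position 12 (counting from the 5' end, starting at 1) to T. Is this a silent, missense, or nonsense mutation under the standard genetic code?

silent

Position 12 falls in codon 4: TCG → Ser.
After the substitution the codon is TCT → Ser.
Both encode Ser, so the change is synonymous.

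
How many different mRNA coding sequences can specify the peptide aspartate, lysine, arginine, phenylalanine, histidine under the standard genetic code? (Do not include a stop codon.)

96

Asp: 2 codons.
Lys: 2 codons.
Arg: 6 codons.
Phe: 2 codons.
His: 2 codons.
2 × 2 × 6 × 2 × 2 = 96.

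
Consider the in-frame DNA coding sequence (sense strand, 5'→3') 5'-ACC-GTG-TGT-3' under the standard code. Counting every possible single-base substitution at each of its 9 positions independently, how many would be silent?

7

Codon 1 (ACC, Thr): 3 synonymous substitutions.
Codon 2 (GTG, Val): 3 synonymous substitutions.
Codon 3 (TGT, Cys): 1 synonymous substitution.
Total: 3 + 3 + 1 = 7.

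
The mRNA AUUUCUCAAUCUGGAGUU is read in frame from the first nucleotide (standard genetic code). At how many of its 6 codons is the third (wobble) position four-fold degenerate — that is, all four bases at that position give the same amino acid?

4

Codon 1 AUU (Ile): third position 3-fold.
Codon 2 UCU (Ser): third position 4-fold.
Codon 3 CAA (Gln): third position 2-fold.
Codon 4 UCU (Ser): third position 4-fold.
Codon 5 GGA (Gly): third position 4-fold.
Codon 6 GUU (Val): third position 4-fold.
Four-fold degenerate third positions: 4.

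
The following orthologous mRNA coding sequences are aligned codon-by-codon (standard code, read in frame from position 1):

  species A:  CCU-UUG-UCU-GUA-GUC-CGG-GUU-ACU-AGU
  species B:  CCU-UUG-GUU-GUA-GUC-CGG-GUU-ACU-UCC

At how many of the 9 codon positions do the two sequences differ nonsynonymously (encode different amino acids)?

1

Codon 1: CCU Pro / CCU Pro — identical.
Codon 2: UUG Leu / UUG Leu — identical.
Codon 3: UCU Ser / GUU Val — nonsynonymous.
Codon 4: GUA Val / GUA Val — identical.
Codon 5: GUC Val / GUC Val — identical.
Codon 6: CGG Arg / CGG Arg — identical.
Codon 7: GUU Val / GUU Val — identical.
Codon 8: ACU Thr / ACU Thr — identical.
Codon 9: AGU Ser / UCC Ser — synonymous.
Nonsynonymous differences: 1.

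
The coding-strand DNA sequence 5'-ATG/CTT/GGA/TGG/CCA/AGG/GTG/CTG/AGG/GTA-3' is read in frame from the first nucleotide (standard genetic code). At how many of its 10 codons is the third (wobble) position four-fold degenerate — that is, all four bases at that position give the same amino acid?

6

Codon 1 ATG (Met): third position 1-fold.
Codon 2 CTT (Leu): third position 4-fold.
Codon 3 GGA (Gly): third position 4-fold.
Codon 4 TGG (Trp): third position 1-fold.
Codon 5 CCA (Pro): third position 4-fold.
Codon 6 AGG (Arg): third position 2-fold.
Codon 7 GTG (Val): third position 4-fold.
Codon 8 CTG (Leu): third position 4-fold.
Codon 9 AGG (Arg): third position 2-fold.
Codon 10 GTA (Val): third position 4-fold.
Four-fold degenerate third positions: 6.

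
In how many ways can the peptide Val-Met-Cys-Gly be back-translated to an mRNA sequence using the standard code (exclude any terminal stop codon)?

32

Val: 4 codons.
Met: 1 codon.
Cys: 2 codons.
Gly: 4 codons.
4 × 1 × 2 × 4 = 32.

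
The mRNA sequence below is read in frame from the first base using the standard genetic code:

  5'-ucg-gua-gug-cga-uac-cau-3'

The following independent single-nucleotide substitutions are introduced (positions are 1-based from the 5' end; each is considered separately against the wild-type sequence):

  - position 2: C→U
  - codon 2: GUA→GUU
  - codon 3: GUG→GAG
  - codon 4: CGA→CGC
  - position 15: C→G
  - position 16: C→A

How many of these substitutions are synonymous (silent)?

2

Codon 1: UCG (Ser) → UUG (Leu) — missense.
Codon 2: GUA (Val) → GUU (Val) — synonymous.
Codon 3: GUG (Val) → GAG (Glu) — missense.
Codon 4: CGA (Arg) → CGC (Arg) — synonymous.
Codon 5: UAC (Tyr) → UAG (Stop) — nonsense.
Codon 6: CAU (His) → AAU (Asn) — missense.
Synonymous: 2 of 6.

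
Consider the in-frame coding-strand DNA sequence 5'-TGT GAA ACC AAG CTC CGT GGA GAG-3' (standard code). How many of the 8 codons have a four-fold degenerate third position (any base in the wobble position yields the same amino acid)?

Codon 1 TGT (Cys): third position 2-fold.
Codon 2 GAA (Glu): third position 2-fold.
Codon 3 ACC (Thr): third position 4-fold.
Codon 4 AAG (Lys): third position 2-fold.
Codon 5 CTC (Leu): third position 4-fold.
Codon 6 CGT (Arg): third position 4-fold.
Codon 7 GGA (Gly): third position 4-fold.
Codon 8 GAG (Glu): third position 2-fold.
Four-fold degenerate third positions: 4.

4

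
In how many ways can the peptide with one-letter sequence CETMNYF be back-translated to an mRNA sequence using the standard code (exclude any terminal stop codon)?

Cys: 2 codons.
Glu: 2 codons.
Thr: 4 codons.
Met: 1 codon.
Asn: 2 codons.
Tyr: 2 codons.
Phe: 2 codons.
2 × 2 × 4 × 1 × 2 × 2 × 2 = 128.

128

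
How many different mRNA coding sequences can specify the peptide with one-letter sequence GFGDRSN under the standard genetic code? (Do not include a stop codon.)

Gly: 4 codons.
Phe: 2 codons.
Gly: 4 codons.
Asp: 2 codons.
Arg: 6 codons.
Ser: 6 codons.
Asn: 2 codons.
4 × 2 × 4 × 2 × 6 × 6 × 2 = 4608.

4608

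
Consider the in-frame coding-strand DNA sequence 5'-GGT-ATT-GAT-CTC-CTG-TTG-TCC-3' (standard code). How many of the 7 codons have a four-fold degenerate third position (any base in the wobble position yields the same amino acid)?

4

Codon 1 GGT (Gly): third position 4-fold.
Codon 2 ATT (Ile): third position 3-fold.
Codon 3 GAT (Asp): third position 2-fold.
Codon 4 CTC (Leu): third position 4-fold.
Codon 5 CTG (Leu): third position 4-fold.
Codon 6 TTG (Leu): third position 2-fold.
Codon 7 TCC (Ser): third position 4-fold.
Four-fold degenerate third positions: 4.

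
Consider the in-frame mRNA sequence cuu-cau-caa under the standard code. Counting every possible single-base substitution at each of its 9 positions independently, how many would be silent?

5

Codon 1 (CUU, Leu): 3 synonymous substitutions.
Codon 2 (CAU, His): 1 synonymous substitution.
Codon 3 (CAA, Gln): 1 synonymous substitution.
Total: 3 + 1 + 1 = 5.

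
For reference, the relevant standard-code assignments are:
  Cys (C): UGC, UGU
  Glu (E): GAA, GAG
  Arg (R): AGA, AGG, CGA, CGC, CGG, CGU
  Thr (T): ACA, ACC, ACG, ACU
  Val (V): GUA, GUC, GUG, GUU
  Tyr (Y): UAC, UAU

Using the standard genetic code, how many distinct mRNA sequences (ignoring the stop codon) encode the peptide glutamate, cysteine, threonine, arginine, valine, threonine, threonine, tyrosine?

Glu: 2 codons.
Cys: 2 codons.
Thr: 4 codons.
Arg: 6 codons.
Val: 4 codons.
Thr: 4 codons.
Thr: 4 codons.
Tyr: 2 codons.
2 × 2 × 4 × 6 × 4 × 4 × 4 × 2 = 12288.

12288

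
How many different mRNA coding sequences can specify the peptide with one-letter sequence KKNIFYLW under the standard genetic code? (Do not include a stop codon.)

Lys: 2 codons.
Lys: 2 codons.
Asn: 2 codons.
Ile: 3 codons.
Phe: 2 codons.
Tyr: 2 codons.
Leu: 6 codons.
Trp: 1 codon.
2 × 2 × 2 × 3 × 2 × 2 × 6 × 1 = 576.

576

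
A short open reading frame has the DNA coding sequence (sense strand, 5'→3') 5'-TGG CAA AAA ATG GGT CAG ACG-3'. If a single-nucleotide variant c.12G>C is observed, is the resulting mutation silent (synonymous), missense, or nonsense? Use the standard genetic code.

Position 12 falls in codon 4: ATG → Met.
After the substitution the codon is ATC → Ile.
Met ≠ Ile, so this is a missense mutation.

missense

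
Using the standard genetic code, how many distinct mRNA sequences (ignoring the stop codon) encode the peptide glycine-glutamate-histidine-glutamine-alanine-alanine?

512

Gly: 4 codons.
Glu: 2 codons.
His: 2 codons.
Gln: 2 codons.
Ala: 4 codons.
Ala: 4 codons.
4 × 2 × 2 × 2 × 4 × 4 = 512.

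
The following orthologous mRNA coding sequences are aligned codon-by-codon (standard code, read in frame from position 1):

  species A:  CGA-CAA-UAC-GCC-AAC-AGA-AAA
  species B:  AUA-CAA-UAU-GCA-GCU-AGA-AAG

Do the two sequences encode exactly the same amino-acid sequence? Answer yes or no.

Codon 1: CGA Arg / AUA Ile — nonsynonymous.
Codon 2: CAA Gln / CAA Gln — identical.
Codon 3: UAC Tyr / UAU Tyr — synonymous.
Codon 4: GCC Ala / GCA Ala — synonymous.
Codon 5: AAC Asn / GCU Ala — nonsynonymous.
Codon 6: AGA Arg / AGA Arg — identical.
Codon 7: AAA Lys / AAG Lys — synonymous.
Nonsynonymous differences: 2 → different protein.

no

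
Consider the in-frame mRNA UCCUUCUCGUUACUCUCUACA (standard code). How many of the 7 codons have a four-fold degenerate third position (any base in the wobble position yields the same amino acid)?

5

Codon 1 UCC (Ser): third position 4-fold.
Codon 2 UUC (Phe): third position 2-fold.
Codon 3 UCG (Ser): third position 4-fold.
Codon 4 UUA (Leu): third position 2-fold.
Codon 5 CUC (Leu): third position 4-fold.
Codon 6 UCU (Ser): third position 4-fold.
Codon 7 ACA (Thr): third position 4-fold.
Four-fold degenerate third positions: 5.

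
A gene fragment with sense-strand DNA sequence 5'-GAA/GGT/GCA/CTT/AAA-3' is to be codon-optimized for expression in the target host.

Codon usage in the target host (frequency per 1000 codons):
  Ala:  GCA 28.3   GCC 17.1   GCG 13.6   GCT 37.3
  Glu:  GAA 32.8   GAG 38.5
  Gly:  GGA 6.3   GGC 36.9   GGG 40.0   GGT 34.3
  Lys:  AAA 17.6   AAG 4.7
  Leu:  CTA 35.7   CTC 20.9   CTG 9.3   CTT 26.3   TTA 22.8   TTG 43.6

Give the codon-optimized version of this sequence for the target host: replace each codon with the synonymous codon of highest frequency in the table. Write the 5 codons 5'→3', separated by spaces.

Codon 1 (Glu): best is GAG at 38.5.
Codon 2 (Gly): best is GGG at 40.0.
Codon 3 (Ala): best is GCT at 37.3.
Codon 4 (Leu): best is TTG at 43.6.
Codon 5 (Lys): best is AAA at 17.6.

GAG GGG GCT TTG AAA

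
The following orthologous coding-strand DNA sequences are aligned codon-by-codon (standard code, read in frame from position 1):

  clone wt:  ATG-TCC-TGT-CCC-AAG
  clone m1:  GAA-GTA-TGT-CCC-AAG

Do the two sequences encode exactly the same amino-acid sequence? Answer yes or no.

Codon 1: ATG Met / GAA Glu — nonsynonymous.
Codon 2: TCC Ser / GTA Val — nonsynonymous.
Codon 3: TGT Cys / TGT Cys — identical.
Codon 4: CCC Pro / CCC Pro — identical.
Codon 5: AAG Lys / AAG Lys — identical.
Nonsynonymous differences: 2 → different protein.

no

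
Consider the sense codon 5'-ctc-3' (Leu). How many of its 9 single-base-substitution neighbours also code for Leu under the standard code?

Position 1: none → 0 synonymous.
Position 2: none → 0 synonymous.
Position 3: CTT, CTA, CTG → 3 synonymous.
Total: 0 + 0 + 3 = 3.

3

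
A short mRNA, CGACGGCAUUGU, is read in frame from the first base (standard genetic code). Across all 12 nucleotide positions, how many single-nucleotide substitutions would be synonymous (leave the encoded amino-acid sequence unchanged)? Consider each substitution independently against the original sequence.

Codon 1 (CGA, Arg): 4 synonymous substitutions.
Codon 2 (CGG, Arg): 4 synonymous substitutions.
Codon 3 (CAU, His): 1 synonymous substitution.
Codon 4 (UGU, Cys): 1 synonymous substitution.
Total: 4 + 4 + 1 + 1 = 10.

10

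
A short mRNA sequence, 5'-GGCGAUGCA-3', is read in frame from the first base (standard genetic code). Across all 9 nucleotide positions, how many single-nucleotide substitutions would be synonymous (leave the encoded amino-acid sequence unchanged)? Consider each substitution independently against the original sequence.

Codon 1 (GGC, Gly): 3 synonymous substitutions.
Codon 2 (GAU, Asp): 1 synonymous substitution.
Codon 3 (GCA, Ala): 3 synonymous substitutions.
Total: 3 + 1 + 3 = 7.

7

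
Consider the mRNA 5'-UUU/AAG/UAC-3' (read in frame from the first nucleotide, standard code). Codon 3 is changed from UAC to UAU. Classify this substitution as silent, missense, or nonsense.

Position 9 falls in codon 3: UAC → Tyr.
After the substitution the codon is UAU → Tyr.
Both encode Tyr, so the change is synonymous.

silent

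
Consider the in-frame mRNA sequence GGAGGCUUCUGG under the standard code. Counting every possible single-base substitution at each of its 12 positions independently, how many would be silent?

Codon 1 (GGA, Gly): 3 synonymous substitutions.
Codon 2 (GGC, Gly): 3 synonymous substitutions.
Codon 3 (UUC, Phe): 1 synonymous substitution.
Codon 4 (UGG, Trp): 0 synonymous substitutions.
Total: 3 + 3 + 1 + 0 = 7.

7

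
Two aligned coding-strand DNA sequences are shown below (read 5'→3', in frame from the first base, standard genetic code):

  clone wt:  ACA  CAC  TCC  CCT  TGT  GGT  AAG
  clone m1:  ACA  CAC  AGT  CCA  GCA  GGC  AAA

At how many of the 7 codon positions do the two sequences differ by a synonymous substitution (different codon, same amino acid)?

Codon 1: ACA Thr / ACA Thr — identical.
Codon 2: CAC His / CAC His — identical.
Codon 3: TCC Ser / AGT Ser — synonymous.
Codon 4: CCT Pro / CCA Pro — synonymous.
Codon 5: TGT Cys / GCA Ala — nonsynonymous.
Codon 6: GGT Gly / GGC Gly — synonymous.
Codon 7: AAG Lys / AAA Lys — synonymous.
Synonymous differences: 4.

4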